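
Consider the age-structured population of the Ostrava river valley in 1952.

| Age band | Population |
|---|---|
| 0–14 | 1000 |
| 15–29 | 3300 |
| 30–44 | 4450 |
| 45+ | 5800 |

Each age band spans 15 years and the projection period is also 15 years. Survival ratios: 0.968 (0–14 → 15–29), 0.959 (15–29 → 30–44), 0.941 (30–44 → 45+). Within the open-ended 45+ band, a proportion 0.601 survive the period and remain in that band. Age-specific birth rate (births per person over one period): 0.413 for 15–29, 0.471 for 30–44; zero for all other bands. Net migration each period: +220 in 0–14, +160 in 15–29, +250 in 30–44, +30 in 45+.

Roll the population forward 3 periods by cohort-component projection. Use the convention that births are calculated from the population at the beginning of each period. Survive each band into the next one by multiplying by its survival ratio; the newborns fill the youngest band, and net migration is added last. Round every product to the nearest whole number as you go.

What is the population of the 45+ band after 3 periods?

6015

Call the groups 1 to 4, youngest first.
[period 1]
Births: 3300 × 0.413 = 1363  |  4450 × 0.471 = 2096 ⇒ total 3459
Group 2: 1000 × 0.968 = 968
Group 3: 3300 × 0.959 = 3165
Group 4: 4450 × 0.941 + 5800 × 0.601 = 4187 + 3486 = 7673
Net migration: Group 1 + 220 → 3679; Group 2 + 160 → 1128; Group 3 + 250 → 3415; Group 4 + 30 → 7703
Giving 3679 / 1128 / 3415 / 7703.
[period 2]
Births: 1128 × 0.413 = 466  |  3415 × 0.471 = 1608 ⇒ total 2074
Group 2: 3679 × 0.968 = 3561
Group 3: 1128 × 0.959 = 1082
Group 4: 3415 × 0.941 + 7703 × 0.601 = 3214 + 4630 = 7844
Net migration: Group 1 + 220 → 2294; Group 2 + 160 → 3721; Group 3 + 250 → 1332; Group 4 + 30 → 7874
Giving 2294 / 3721 / 1332 / 7874.
[period 3]
Births: 3721 × 0.413 = 1537  |  1332 × 0.471 = 627 ⇒ total 2164
Group 2: 2294 × 0.968 = 2221
Group 3: 3721 × 0.959 = 3568
Group 4: 1332 × 0.941 + 7874 × 0.601 = 1253 + 4732 = 5985
Net migration: Group 1 + 220 → 2384; Group 2 + 160 → 2381; Group 3 + 250 → 3818; Group 4 + 30 → 6015
Giving 2384 / 2381 / 3818 / 6015.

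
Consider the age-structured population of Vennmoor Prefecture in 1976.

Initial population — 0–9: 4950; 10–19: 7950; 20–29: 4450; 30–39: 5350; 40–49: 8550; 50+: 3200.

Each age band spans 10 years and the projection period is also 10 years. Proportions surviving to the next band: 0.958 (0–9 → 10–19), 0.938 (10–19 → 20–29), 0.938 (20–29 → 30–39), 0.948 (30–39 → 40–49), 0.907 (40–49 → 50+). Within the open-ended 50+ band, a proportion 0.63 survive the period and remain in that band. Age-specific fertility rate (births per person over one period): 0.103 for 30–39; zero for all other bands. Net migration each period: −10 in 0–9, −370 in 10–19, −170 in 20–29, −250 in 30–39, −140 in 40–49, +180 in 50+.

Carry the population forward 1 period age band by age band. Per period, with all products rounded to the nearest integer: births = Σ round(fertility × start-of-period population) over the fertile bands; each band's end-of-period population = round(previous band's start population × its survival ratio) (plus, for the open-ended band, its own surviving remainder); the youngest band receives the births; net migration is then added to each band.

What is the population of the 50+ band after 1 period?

Period 1:
Births: 5350 × 0.103 = 551
10–19: 4950 × 0.958 = 4742
20–29: 7950 × 0.938 = 7457
30–39: 4450 × 0.938 = 4174
40–49: 5350 × 0.948 = 5072
50+: 8550 × 0.907 + 3200 × 0.63 = 7755 + 2016 = 9771
Net migration: 0–9 − 10 → 541; 10–19 − 370 → 4372; 20–29 − 170 → 7287; 30–39 − 250 → 3924; 40–49 − 140 → 4932; 50+ + 180 → 9951
→ [541, 4372, 7287, 3924, 4932, 9951]

9951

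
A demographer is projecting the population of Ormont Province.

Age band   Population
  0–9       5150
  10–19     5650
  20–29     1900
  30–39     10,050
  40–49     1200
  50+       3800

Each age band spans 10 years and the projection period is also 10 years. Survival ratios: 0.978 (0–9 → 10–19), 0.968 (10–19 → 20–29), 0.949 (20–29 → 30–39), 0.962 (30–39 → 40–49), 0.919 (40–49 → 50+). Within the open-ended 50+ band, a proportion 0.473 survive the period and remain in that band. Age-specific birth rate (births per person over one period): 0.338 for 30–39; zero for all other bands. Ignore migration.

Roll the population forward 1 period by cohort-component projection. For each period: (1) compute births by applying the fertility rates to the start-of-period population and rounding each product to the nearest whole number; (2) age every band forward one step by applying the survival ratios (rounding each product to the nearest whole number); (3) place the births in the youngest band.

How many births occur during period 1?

Let band 1 be 0–9 through band 6 = 50+.
[period 1]
Births: 10050 × 0.338 = 3397
Band 2: 5150 × 0.978 = 5037
Band 3: 5650 × 0.968 = 5469
Band 4: 1900 × 0.949 = 1803
Band 5: 10050 × 0.962 = 9668
Band 6: 1200 × 0.919 + 3800 × 0.473 = 1103 + 1797 = 2900
Giving 3397 / 5037 / 5469 / 1803 / 9668 / 2900.

3397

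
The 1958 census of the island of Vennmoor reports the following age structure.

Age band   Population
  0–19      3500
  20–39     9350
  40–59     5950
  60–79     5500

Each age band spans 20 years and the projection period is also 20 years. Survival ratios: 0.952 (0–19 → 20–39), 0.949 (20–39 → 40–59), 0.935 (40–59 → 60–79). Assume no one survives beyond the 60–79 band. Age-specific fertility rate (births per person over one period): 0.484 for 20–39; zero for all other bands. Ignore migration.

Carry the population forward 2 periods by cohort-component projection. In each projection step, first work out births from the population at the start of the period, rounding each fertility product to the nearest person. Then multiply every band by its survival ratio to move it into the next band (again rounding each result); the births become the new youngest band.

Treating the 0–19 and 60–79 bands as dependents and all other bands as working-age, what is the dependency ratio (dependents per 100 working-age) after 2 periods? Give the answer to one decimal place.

132.7

— Period 1 —
Births: 9350 × 0.484 = 4525
20–39: 3500 × 0.952 = 3332
40–59: 9350 × 0.949 = 8873
60–79: 5950 × 0.935 = 5563
Population now: 0–19=4525, 20–39=3332, 40–59=8873, 60–79=5563
— Period 2 —
Births: 3332 × 0.484 = 1613
20–39: 4525 × 0.952 = 4308
40–59: 3332 × 0.949 = 3162
60–79: 8873 × 0.935 = 8296
Population now: 0–19=1613, 20–39=4308, 40–59=3162, 60–79=8296
Dependents (band 0–19 + band 60–79) = 1613 + 8296 = 9909; working-age = 7470; ratio = 9909/7470 × 100 = 132.7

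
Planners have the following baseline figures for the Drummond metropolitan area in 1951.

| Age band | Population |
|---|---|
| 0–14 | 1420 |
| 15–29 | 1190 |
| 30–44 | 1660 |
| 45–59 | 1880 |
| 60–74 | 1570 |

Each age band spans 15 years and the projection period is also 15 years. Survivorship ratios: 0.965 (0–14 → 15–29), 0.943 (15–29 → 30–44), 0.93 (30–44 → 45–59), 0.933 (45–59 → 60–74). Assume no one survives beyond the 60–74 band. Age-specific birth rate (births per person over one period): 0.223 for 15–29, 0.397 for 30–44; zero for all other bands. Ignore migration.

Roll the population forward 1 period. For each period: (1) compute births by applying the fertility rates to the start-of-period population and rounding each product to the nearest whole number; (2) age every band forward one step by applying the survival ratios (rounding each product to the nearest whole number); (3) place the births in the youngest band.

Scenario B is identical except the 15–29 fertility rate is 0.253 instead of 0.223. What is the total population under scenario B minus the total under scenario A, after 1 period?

Numbering the bands 1..5 from youngest to oldest:
[period 1]
Births: 1190 × 0.223 = 265, 1660 × 0.397 = 659 ⇒ total 924
Band 2: 1420 × 0.965 = 1370
Band 3: 1190 × 0.943 = 1122
Band 4: 1660 × 0.93 = 1544
Band 5: 1880 × 0.933 = 1754
Population now: 0–14=924, 15–29=1370, 30–44=1122, 45–59=1544, 60–74=1754
Scenario A total after 1 period: 6714
Scenario B projection —
[period 1]
Births: 1190 × 0.253 = 301, 1660 × 0.397 = 659 ⇒ total 960
Band 2: 1420 × 0.965 = 1370
Band 3: 1190 × 0.943 = 1122
Band 4: 1660 × 0.93 = 1544
Band 5: 1880 × 0.933 = 1754
Population now: 0–14=960, 15–29=1370, 30–44=1122, 45–59=1544, 60–74=1754
Scenario B total after 1 period: 6750
Difference B − A = 6750 − 6714 = 36

36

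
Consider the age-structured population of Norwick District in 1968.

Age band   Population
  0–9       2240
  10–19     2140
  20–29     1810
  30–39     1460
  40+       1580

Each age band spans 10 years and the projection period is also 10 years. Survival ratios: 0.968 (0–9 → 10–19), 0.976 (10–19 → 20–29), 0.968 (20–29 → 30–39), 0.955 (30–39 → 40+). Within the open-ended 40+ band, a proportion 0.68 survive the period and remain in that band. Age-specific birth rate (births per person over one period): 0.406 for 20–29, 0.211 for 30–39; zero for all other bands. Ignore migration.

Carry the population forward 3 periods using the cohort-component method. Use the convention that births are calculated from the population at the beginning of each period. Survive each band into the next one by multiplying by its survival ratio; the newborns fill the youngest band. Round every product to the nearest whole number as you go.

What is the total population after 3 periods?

9709

Numbering the groups 1..5 from youngest to oldest:
Period 1.
Births: 1810 × 0.406 = 735, 1460 × 0.211 = 308 ⇒ total 1043
Group 2: 2240 × 0.968 = 2168
Group 3: 2140 × 0.976 = 2089
Group 4: 1810 × 0.968 = 1752
Group 5: 1460 × 0.955 + 1580 × 0.68 = 1394 + 1074 = 2468
End of period: [1043, 2168, 2089, 1752, 2468]
Period 2.
Births: 2089 × 0.406 = 848, 1752 × 0.211 = 370 ⇒ total 1218
Group 2: 1043 × 0.968 = 1010
Group 3: 2168 × 0.976 = 2116
Group 4: 2089 × 0.968 = 2022
Group 5: 1752 × 0.955 + 2468 × 0.68 = 1673 + 1678 = 3351
End of period: [1218, 1010, 2116, 2022, 3351]
Period 3.
Births: 2116 × 0.406 = 859, 2022 × 0.211 = 427 ⇒ total 1286
Group 2: 1218 × 0.968 = 1179
Group 3: 1010 × 0.976 = 986
Group 4: 2116 × 0.968 = 2048
Group 5: 2022 × 0.955 + 3351 × 0.68 = 1931 + 2279 = 4210
End of period: [1286, 1179, 986, 2048, 4210]
Total after period 3: 1286 + 1179 + 986 + 2048 + 4210 = 9709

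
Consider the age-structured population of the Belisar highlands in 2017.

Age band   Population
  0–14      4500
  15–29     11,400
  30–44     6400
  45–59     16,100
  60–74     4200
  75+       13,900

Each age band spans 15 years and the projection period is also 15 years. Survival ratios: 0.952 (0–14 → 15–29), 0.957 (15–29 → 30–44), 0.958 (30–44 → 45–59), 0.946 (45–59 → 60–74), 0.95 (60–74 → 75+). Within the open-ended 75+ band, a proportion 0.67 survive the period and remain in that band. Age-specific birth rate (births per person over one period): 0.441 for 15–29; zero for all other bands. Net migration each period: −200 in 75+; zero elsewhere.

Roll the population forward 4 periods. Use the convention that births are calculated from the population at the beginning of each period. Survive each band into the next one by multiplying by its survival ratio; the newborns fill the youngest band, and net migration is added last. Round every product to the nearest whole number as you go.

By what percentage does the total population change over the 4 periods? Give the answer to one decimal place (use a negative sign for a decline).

-36.8

(Groups numbered youngest = 1 to oldest = 6.)
Period 1.
Births: 11400 × 0.441 = 5027
Group 2: 4500 × 0.952 = 4284
Group 3: 11400 × 0.957 = 10910
Group 4: 6400 × 0.958 = 6131
Group 5: 16100 × 0.946 = 15231
Group 6: 4200 × 0.95 + 13900 × 0.67 = 3990 + 9313 = 13303
Net migration: Group 6 − 200 → 13103
End of period: [5027, 4284, 10910, 6131, 15231, 13103]
Period 2.
Births: 4284 × 0.441 = 1889
Group 2: 5027 × 0.952 = 4786
Group 3: 4284 × 0.957 = 4100
Group 4: 10910 × 0.958 = 10452
Group 5: 6131 × 0.946 = 5800
Group 6: 15231 × 0.95 + 13103 × 0.67 = 14469 + 8779 = 23248
Net migration: Group 6 − 200 → 23048
End of period: [1889, 4786, 4100, 10452, 5800, 23048]
Period 3.
Births: 4786 × 0.441 = 2111
Group 2: 1889 × 0.952 = 1798
Group 3: 4786 × 0.957 = 4580
Group 4: 4100 × 0.958 = 3928
Group 5: 10452 × 0.946 = 9888
Group 6: 5800 × 0.95 + 23048 × 0.67 = 5510 + 15442 = 20952
Net migration: Group 6 − 200 → 20752
End of period: [2111, 1798, 4580, 3928, 9888, 20752]
Period 4.
Births: 1798 × 0.441 = 793
Group 2: 2111 × 0.952 = 2010
Group 3: 1798 × 0.957 = 1721
Group 4: 4580 × 0.958 = 4388
Group 5: 3928 × 0.946 = 3716
Group 6: 9888 × 0.95 + 20752 × 0.67 = 9394 + 13904 = 23298
Net migration: Group 6 − 200 → 23098
End of period: [793, 2010, 1721, 4388, 3716, 23098]
Total: 56500 → 35726; change = -20774; percentage change = -36.8%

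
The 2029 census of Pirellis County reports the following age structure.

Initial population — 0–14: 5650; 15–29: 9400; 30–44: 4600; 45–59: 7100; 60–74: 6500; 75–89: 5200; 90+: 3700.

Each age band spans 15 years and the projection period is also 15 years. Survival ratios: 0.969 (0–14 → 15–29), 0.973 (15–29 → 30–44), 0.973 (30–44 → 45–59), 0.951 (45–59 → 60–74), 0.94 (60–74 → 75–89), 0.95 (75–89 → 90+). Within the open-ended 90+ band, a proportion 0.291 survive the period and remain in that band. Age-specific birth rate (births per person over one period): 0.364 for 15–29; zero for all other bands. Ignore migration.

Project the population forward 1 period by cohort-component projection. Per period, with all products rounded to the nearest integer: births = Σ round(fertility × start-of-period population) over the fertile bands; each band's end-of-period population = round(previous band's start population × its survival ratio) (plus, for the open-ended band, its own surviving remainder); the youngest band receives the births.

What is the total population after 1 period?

[period 1]
Births: 9400 × 0.364 = 3422
15–29: 5650 × 0.969 = 5475
30–44: 9400 × 0.973 = 9146
45–59: 4600 × 0.973 = 4476
60–74: 7100 × 0.951 = 6752
75–89: 6500 × 0.94 = 6110
90+: 5200 × 0.95 + 3700 × 0.291 = 4940 + 1077 = 6017
→ [3422, 5475, 9146, 4476, 6752, 6110, 6017]
Total after period 1: 3422 + 5475 + 9146 + 4476 + 6752 + 6110 + 6017 = 41398

41398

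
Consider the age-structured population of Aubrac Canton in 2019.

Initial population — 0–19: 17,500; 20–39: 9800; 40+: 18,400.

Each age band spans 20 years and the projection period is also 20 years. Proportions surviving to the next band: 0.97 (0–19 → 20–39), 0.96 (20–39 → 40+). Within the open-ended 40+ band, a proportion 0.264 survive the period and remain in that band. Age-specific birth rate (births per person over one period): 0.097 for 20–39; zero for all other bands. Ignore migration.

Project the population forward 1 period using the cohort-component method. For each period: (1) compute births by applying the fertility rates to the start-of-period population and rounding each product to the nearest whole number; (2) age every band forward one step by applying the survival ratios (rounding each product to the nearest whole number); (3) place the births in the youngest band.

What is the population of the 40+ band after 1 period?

14266

After projecting period 1:
Births: 9800 * 0.097 = 951
20–39: 17500 * 0.97 = 16975
40+: 9800 * 0.96 + 18400 * 0.264 = 9408 + 4858 = 14266
End of period: [951, 16975, 14266]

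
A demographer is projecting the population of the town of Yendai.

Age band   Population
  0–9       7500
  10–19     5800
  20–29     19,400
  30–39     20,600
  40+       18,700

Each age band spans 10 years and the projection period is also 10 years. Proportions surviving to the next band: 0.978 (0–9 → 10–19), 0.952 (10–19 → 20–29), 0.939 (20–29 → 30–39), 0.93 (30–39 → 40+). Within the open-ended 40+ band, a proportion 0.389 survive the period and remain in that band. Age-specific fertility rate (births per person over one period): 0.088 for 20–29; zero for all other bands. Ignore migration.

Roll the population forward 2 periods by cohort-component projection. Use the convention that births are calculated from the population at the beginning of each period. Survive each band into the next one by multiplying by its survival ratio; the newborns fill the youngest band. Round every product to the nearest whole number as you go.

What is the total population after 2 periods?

41547

Numbering the bands 1..5 from youngest to oldest:
— Period 1 —
Births: 19400 × 0.088 = 1707
Band 2: 7500 × 0.978 = 7335
Band 3: 5800 × 0.952 = 5522
Band 4: 19400 × 0.939 = 18217
Band 5: 20600 × 0.93 + 18700 × 0.389 = 19158 + 7274 = 26432
→ [1707, 7335, 5522, 18217, 26432]
— Period 2 —
Births: 5522 × 0.088 = 486
Band 2: 1707 × 0.978 = 1669
Band 3: 7335 × 0.952 = 6983
Band 4: 5522 × 0.939 = 5185
Band 5: 18217 × 0.93 + 26432 × 0.389 = 16942 + 10282 = 27224
→ [486, 1669, 6983, 5185, 27224]
Total after period 2: 486 + 1669 + 6983 + 5185 + 27224 = 41547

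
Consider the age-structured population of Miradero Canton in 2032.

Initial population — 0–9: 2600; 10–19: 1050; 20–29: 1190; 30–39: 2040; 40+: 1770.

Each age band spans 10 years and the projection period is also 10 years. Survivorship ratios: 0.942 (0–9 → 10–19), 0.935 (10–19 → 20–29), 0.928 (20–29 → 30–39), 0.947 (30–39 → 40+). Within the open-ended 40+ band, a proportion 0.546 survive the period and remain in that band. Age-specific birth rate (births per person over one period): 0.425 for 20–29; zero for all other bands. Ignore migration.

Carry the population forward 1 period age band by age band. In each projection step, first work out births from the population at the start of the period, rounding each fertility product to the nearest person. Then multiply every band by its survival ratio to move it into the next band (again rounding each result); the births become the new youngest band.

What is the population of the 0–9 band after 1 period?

506

Period 1:
Births: 1190 × 0.425 = 506
10–19: 2600 × 0.942 = 2449
20–29: 1050 × 0.935 = 982
30–39: 1190 × 0.928 = 1104
40+: 2040 × 0.947 + 1770 × 0.546 = 1932 + 966 = 2898
Population now: 0–9=506, 10–19=2449, 20–29=982, 30–39=1104, 40+=2898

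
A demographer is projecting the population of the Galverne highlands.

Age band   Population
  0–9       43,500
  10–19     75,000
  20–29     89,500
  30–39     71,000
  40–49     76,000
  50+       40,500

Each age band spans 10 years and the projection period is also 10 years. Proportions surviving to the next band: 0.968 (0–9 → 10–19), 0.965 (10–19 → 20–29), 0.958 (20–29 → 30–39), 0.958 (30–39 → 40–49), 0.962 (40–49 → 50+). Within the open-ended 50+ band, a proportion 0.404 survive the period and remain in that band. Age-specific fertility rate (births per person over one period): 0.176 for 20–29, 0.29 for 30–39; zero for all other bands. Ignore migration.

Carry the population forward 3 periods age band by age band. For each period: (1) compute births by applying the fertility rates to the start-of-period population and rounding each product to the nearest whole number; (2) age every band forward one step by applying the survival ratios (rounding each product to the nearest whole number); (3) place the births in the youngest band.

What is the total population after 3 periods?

— Period 1 —
Births: 89500 * 0.176 = 15752  |  71000 * 0.29 = 20590 → 36342
10–19: 43500 * 0.968 = 42108
20–29: 75000 * 0.965 = 72375
30–39: 89500 * 0.958 = 85741
40–49: 71000 * 0.958 = 68018
50+: 76000 * 0.962 + 40500 * 0.404 = 73112 + 16362 = 89474
→ [36342, 42108, 72375, 85741, 68018, 89474]
— Period 2 —
Births: 72375 * 0.176 = 12738  |  85741 * 0.29 = 24865 → 37603
10–19: 36342 * 0.968 = 35179
20–29: 42108 * 0.965 = 40634
30–39: 72375 * 0.958 = 69335
40–49: 85741 * 0.958 = 82140
50+: 68018 * 0.962 + 89474 * 0.404 = 65433 + 36147 = 101580
→ [37603, 35179, 40634, 69335, 82140, 101580]
— Period 3 —
Births: 40634 * 0.176 = 7152  |  69335 * 0.29 = 20107 → 27259
10–19: 37603 * 0.968 = 36400
20–29: 35179 * 0.965 = 33948
30–39: 40634 * 0.958 = 38927
40–49: 69335 * 0.958 = 66423
50+: 82140 * 0.962 + 101580 * 0.404 = 79019 + 41038 = 120057
→ [27259, 36400, 33948, 38927, 66423, 120057]
Total after period 3: 27259 + 36400 + 33948 + 38927 + 66423 + 120057 = 323014

323014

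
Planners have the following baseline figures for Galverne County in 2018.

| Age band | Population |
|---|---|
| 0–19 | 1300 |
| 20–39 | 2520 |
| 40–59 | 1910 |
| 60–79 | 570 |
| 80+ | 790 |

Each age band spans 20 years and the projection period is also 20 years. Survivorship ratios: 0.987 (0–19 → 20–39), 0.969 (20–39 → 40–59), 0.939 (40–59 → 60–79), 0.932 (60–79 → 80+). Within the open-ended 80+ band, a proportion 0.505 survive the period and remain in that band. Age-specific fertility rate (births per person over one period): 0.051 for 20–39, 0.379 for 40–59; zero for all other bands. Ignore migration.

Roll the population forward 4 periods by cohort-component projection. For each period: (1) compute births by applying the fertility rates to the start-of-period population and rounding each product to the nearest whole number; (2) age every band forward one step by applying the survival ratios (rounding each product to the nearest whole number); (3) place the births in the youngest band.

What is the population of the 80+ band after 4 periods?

2713

Call the bands 1 to 5, youngest first.
Period 1:
Births: 2520 × 0.051 = 129 ; 1910 × 0.379 = 724 — total 853
Band 2: 1300 × 0.987 = 1283
Band 3: 2520 × 0.969 = 2442
Band 4: 1910 × 0.939 = 1793
Band 5: 570 × 0.932 + 790 × 0.505 = 531 + 399 = 930
End of period: [853, 1283, 2442, 1793, 930]
Period 2:
Births: 1283 × 0.051 = 65 ; 2442 × 0.379 = 926 — total 991
Band 2: 853 × 0.987 = 842
Band 3: 1283 × 0.969 = 1243
Band 4: 2442 × 0.939 = 2293
Band 5: 1793 × 0.932 + 930 × 0.505 = 1671 + 470 = 2141
End of period: [991, 842, 1243, 2293, 2141]
Period 3:
Births: 842 × 0.051 = 43 ; 1243 × 0.379 = 471 — total 514
Band 2: 991 × 0.987 = 978
Band 3: 842 × 0.969 = 816
Band 4: 1243 × 0.939 = 1167
Band 5: 2293 × 0.932 + 2141 × 0.505 = 2137 + 1081 = 3218
End of period: [514, 978, 816, 1167, 3218]
Period 4:
Births: 978 × 0.051 = 50 ; 816 × 0.379 = 309 — total 359
Band 2: 514 × 0.987 = 507
Band 3: 978 × 0.969 = 948
Band 4: 816 × 0.939 = 766
Band 5: 1167 × 0.932 + 3218 × 0.505 = 1088 + 1625 = 2713
End of period: [359, 507, 948, 766, 2713]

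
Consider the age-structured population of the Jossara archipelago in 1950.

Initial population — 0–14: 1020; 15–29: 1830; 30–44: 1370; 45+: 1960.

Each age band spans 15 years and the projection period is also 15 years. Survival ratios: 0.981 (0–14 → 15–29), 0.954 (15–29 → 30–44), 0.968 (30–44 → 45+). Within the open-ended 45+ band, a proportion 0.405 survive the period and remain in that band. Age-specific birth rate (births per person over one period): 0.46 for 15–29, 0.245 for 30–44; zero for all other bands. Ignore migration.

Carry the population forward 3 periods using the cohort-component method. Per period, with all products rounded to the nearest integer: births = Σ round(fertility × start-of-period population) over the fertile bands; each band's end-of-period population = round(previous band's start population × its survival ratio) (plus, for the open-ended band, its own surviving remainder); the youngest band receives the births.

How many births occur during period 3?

766

Period 1.
Births: 1830 × 0.46 = 842  |  1370 × 0.245 = 336 → 1178
15–29: 1020 × 0.981 = 1001
30–44: 1830 × 0.954 = 1746
45+: 1370 × 0.968 + 1960 × 0.405 = 1326 + 794 = 2120
Giving 1178 / 1001 / 1746 / 2120.
Period 2.
Births: 1001 × 0.46 = 460  |  1746 × 0.245 = 428 → 888
15–29: 1178 × 0.981 = 1156
30–44: 1001 × 0.954 = 955
45+: 1746 × 0.968 + 2120 × 0.405 = 1690 + 859 = 2549
Giving 888 / 1156 / 955 / 2549.
Period 3.
Births: 1156 × 0.46 = 532  |  955 × 0.245 = 234 → 766
15–29: 888 × 0.981 = 871
30–44: 1156 × 0.954 = 1103
45+: 955 × 0.968 + 2549 × 0.405 = 924 + 1032 = 1956
Giving 766 / 871 / 1103 / 1956.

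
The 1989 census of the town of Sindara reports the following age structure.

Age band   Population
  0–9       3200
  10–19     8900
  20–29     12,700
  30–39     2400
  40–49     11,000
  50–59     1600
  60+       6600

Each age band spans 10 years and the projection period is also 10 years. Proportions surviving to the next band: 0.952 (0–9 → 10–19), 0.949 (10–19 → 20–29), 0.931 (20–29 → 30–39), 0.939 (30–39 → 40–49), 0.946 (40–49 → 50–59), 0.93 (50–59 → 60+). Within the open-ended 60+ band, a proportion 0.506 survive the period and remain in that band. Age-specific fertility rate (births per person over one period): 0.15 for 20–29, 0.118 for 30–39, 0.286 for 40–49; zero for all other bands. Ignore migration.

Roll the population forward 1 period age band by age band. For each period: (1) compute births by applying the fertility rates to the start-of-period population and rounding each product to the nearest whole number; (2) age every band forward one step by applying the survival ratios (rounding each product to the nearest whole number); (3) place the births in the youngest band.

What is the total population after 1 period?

Call the groups 1 to 7, youngest first.
Period 1.
Births: 12700 × 0.15 = 1905 ; 2400 × 0.118 = 283 ; 11000 × 0.286 = 3146 ⇒ total 5334
Group 2: 3200 × 0.952 = 3046
Group 3: 8900 × 0.949 = 8446
Group 4: 12700 × 0.931 = 11824
Group 5: 2400 × 0.939 = 2254
Group 6: 11000 × 0.946 = 10406
Group 7: 1600 × 0.93 + 6600 × 0.506 = 1488 + 3340 = 4828
End of period: [5334, 3046, 8446, 11824, 2254, 10406, 4828]
Total after period 1: 5334 + 3046 + 8446 + 11824 + 2254 + 10406 + 4828 = 46138

46138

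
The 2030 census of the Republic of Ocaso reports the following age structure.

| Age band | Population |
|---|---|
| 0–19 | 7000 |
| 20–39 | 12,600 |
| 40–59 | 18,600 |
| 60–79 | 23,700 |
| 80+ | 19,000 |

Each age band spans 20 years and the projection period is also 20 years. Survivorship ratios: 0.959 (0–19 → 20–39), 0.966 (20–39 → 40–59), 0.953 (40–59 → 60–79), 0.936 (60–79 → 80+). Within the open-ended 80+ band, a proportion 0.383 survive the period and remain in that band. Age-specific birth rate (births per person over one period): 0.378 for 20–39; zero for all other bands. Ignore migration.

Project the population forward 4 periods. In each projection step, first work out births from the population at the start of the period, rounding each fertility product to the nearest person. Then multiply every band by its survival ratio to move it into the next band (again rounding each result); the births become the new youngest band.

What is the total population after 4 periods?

23165

[period 1]
Births: 12600 × 0.378 = 4763
20–39: 7000 × 0.959 = 6713
40–59: 12600 × 0.966 = 12172
60–79: 18600 × 0.953 = 17726
80+: 23700 × 0.936 + 19000 × 0.383 = 22183 + 7277 = 29460
Giving 4763 / 6713 / 12172 / 17726 / 29460.
[period 2]
Births: 6713 × 0.378 = 2538
20–39: 4763 × 0.959 = 4568
40–59: 6713 × 0.966 = 6485
60–79: 12172 × 0.953 = 11600
80+: 17726 × 0.936 + 29460 × 0.383 = 16592 + 11283 = 27875
Giving 2538 / 4568 / 6485 / 11600 / 27875.
[period 3]
Births: 4568 × 0.378 = 1727
20–39: 2538 × 0.959 = 2434
40–59: 4568 × 0.966 = 4413
60–79: 6485 × 0.953 = 6180
80+: 11600 × 0.936 + 27875 × 0.383 = 10858 + 10676 = 21534
Giving 1727 / 2434 / 4413 / 6180 / 21534.
[period 4]
Births: 2434 × 0.378 = 920
20–39: 1727 × 0.959 = 1656
40–59: 2434 × 0.966 = 2351
60–79: 4413 × 0.953 = 4206
80+: 6180 × 0.936 + 21534 × 0.383 = 5784 + 8248 = 14032
Giving 920 / 1656 / 2351 / 4206 / 14032.
Total after period 4: 920 + 1656 + 2351 + 4206 + 14032 = 23165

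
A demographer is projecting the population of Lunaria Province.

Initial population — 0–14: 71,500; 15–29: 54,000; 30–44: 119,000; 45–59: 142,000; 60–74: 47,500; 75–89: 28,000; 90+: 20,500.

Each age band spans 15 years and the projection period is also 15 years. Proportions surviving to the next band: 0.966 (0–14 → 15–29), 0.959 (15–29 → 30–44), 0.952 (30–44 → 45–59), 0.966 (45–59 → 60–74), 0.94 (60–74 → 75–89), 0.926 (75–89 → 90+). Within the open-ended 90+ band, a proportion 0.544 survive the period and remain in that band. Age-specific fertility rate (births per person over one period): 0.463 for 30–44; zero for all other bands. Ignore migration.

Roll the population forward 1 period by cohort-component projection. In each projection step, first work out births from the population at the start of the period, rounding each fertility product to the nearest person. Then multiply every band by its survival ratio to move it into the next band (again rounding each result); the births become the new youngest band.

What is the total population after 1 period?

508142

— Period 1 —
Births: 119000 × 0.463 = 55097
15–29: 71500 × 0.966 = 69069
30–44: 54000 × 0.959 = 51786
45–59: 119000 × 0.952 = 113288
60–74: 142000 × 0.966 = 137172
75–89: 47500 × 0.94 = 44650
90+: 28000 × 0.926 + 20500 × 0.544 = 25928 + 11152 = 37080
Giving 55097 / 69069 / 51786 / 113288 / 137172 / 44650 / 37080.
Total after period 1: 55097 + 69069 + 51786 + 113288 + 137172 + 44650 + 37080 = 508142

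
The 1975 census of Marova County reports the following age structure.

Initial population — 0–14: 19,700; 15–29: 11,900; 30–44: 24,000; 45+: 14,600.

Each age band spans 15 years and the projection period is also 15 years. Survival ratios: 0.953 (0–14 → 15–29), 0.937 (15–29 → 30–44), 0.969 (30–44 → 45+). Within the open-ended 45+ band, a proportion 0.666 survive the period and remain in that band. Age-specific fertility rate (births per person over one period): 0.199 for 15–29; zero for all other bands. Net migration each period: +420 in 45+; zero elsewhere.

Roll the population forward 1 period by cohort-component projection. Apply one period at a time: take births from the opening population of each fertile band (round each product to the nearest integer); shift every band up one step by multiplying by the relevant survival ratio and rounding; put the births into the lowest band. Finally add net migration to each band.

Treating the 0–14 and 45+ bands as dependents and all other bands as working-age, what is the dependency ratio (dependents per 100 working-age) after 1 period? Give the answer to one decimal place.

(Bands numbered youngest = 1 to oldest = 4.)
[period 1]
Births: 11900 * 0.199 = 2368
Band 2: 19700 * 0.953 = 18774
Band 3: 11900 * 0.937 = 11150
Band 4: 24000 * 0.969 + 14600 * 0.666 = 23256 + 9724 = 32980
Net migration: Band 4 + 420 → 33400
→ [2368, 18774, 11150, 33400]
Dependents (band 0–14 + band 45+) = 2368 + 33400 = 35768; working-age = 29924; ratio = 35768/29924 × 100 = 119.5

119.5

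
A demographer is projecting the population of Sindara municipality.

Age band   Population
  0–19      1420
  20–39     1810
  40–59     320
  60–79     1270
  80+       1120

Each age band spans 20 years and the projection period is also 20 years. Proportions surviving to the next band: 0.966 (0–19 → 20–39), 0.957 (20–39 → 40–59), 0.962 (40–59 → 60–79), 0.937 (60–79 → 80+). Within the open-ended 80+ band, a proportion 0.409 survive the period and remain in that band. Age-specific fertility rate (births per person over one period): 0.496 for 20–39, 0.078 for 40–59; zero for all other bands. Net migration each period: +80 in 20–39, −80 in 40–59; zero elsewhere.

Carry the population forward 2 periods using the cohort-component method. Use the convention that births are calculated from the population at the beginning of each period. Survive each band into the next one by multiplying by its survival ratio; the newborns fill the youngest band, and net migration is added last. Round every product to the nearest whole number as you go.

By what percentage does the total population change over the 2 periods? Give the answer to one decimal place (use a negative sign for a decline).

-4.3

— Period 1 —
Births: 1810 * 0.496 = 898, 320 * 0.078 = 25 — total 923
20–39: 1420 * 0.966 = 1372
40–59: 1810 * 0.957 = 1732
60–79: 320 * 0.962 = 308
80+: 1270 * 0.937 + 1120 * 0.409 = 1190 + 458 = 1648
Net migration: 20–39 + 80 → 1452; 40–59 − 80 → 1652
Giving 923 / 1452 / 1652 / 308 / 1648.
— Period 2 —
Births: 1452 * 0.496 = 720, 1652 * 0.078 = 129 — total 849
20–39: 923 * 0.966 = 892
40–59: 1452 * 0.957 = 1390
60–79: 1652 * 0.962 = 1589
80+: 308 * 0.937 + 1648 * 0.409 = 289 + 674 = 963
Net migration: 20–39 + 80 → 972; 40–59 − 80 → 1310
Giving 849 / 972 / 1310 / 1589 / 963.
Total: 5940 → 5683; change = -257; percentage change = -4.3%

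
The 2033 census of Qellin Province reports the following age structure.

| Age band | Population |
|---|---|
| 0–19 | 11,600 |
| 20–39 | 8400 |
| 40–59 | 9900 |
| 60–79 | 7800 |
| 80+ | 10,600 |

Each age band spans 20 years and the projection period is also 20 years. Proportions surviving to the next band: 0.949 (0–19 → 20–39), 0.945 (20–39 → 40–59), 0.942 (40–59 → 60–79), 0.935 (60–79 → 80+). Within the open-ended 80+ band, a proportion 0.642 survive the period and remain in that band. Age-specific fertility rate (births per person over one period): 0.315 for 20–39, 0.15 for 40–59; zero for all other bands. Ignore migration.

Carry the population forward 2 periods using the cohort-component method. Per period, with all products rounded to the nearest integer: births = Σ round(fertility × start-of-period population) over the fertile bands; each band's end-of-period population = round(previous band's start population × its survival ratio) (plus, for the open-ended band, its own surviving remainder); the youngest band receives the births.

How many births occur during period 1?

4131

Period 1:
Births: 8400 * 0.315 = 2646 ; 9900 * 0.15 = 1485 — total 4131
20–39: 11600 * 0.949 = 11008
40–59: 8400 * 0.945 = 7938
60–79: 9900 * 0.942 = 9326
80+: 7800 * 0.935 + 10600 * 0.642 = 7293 + 6805 = 14098
Population now: 0–19=4131, 20–39=11008, 40–59=7938, 60–79=9326, 80+=14098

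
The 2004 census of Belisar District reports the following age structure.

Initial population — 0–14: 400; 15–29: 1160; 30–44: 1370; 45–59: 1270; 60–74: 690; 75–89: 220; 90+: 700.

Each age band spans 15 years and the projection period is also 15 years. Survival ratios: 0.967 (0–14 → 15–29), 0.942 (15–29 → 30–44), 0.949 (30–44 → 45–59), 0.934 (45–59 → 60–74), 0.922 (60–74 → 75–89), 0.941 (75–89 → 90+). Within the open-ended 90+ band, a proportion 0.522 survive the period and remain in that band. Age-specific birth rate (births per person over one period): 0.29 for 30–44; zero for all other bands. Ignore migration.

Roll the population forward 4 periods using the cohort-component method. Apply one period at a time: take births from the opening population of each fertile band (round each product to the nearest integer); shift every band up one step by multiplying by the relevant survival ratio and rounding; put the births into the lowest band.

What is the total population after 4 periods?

(Bands numbered youngest = 1 to oldest = 7.)
After projecting period 1:
Births: 1370 * 0.29 = 397
Band 2: 400 * 0.967 = 387
Band 3: 1160 * 0.942 = 1093
Band 4: 1370 * 0.949 = 1300
Band 5: 1270 * 0.934 = 1186
Band 6: 690 * 0.922 = 636
Band 7: 220 * 0.941 + 700 * 0.522 = 207 + 365 = 572
→ [397, 387, 1093, 1300, 1186, 636, 572]
After projecting period 2:
Births: 1093 * 0.29 = 317
Band 2: 397 * 0.967 = 384
Band 3: 387 * 0.942 = 365
Band 4: 1093 * 0.949 = 1037
Band 5: 1300 * 0.934 = 1214
Band 6: 1186 * 0.922 = 1093
Band 7: 636 * 0.941 + 572 * 0.522 = 598 + 299 = 897
→ [317, 384, 365, 1037, 1214, 1093, 897]
After projecting period 3:
Births: 365 * 0.29 = 106
Band 2: 317 * 0.967 = 307
Band 3: 384 * 0.942 = 362
Band 4: 365 * 0.949 = 346
Band 5: 1037 * 0.934 = 969
Band 6: 1214 * 0.922 = 1119
Band 7: 1093 * 0.941 + 897 * 0.522 = 1029 + 468 = 1497
→ [106, 307, 362, 346, 969, 1119, 1497]
After projecting period 4:
Births: 362 * 0.29 = 105
Band 2: 106 * 0.967 = 103
Band 3: 307 * 0.942 = 289
Band 4: 362 * 0.949 = 344
Band 5: 346 * 0.934 = 323
Band 6: 969 * 0.922 = 893
Band 7: 1119 * 0.941 + 1497 * 0.522 = 1053 + 781 = 1834
→ [105, 103, 289, 344, 323, 893, 1834]
Total after period 4: 105 + 103 + 289 + 344 + 323 + 893 + 1834 = 3891

3891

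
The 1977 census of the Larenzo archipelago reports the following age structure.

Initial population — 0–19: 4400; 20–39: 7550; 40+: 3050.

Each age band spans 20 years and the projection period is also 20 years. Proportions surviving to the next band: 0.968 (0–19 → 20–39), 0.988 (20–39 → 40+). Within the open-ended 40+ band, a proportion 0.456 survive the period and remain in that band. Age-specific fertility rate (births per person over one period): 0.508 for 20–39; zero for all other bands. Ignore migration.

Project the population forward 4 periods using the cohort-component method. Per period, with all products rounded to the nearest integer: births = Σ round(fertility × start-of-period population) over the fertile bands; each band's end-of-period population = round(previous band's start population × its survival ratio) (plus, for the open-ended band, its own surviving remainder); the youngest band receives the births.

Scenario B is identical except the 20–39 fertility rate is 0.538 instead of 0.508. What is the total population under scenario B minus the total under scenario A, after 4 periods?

Period 1.
Births: 7550 * 0.508 = 3835
20–39: 4400 * 0.968 = 4259
40+: 7550 * 0.988 + 3050 * 0.456 = 7459 + 1391 = 8850
Giving 3835 / 4259 / 8850.
Period 2.
Births: 4259 * 0.508 = 2164
20–39: 3835 * 0.968 = 3712
40+: 4259 * 0.988 + 8850 * 0.456 = 4208 + 4036 = 8244
Giving 2164 / 3712 / 8244.
Period 3.
Births: 3712 * 0.508 = 1886
20–39: 2164 * 0.968 = 2095
40+: 3712 * 0.988 + 8244 * 0.456 = 3667 + 3759 = 7426
Giving 1886 / 2095 / 7426.
Period 4.
Births: 2095 * 0.508 = 1064
20–39: 1886 * 0.968 = 1826
40+: 2095 * 0.988 + 7426 * 0.456 = 2070 + 3386 = 5456
Giving 1064 / 1826 / 5456.
Scenario A total after 4 periods: 8346
Scenario B projection —
Period 1.
Births: 7550 * 0.538 = 4062
20–39: 4400 * 0.968 = 4259
40+: 7550 * 0.988 + 3050 * 0.456 = 7459 + 1391 = 8850
Giving 4062 / 4259 / 8850.
Period 2.
Births: 4259 * 0.538 = 2291
20–39: 4062 * 0.968 = 3932
40+: 4259 * 0.988 + 8850 * 0.456 = 4208 + 4036 = 8244
Giving 2291 / 3932 / 8244.
Period 3.
Births: 3932 * 0.538 = 2115
20–39: 2291 * 0.968 = 2218
40+: 3932 * 0.988 + 8244 * 0.456 = 3885 + 3759 = 7644
Giving 2115 / 2218 / 7644.
Period 4.
Births: 2218 * 0.538 = 1193
20–39: 2115 * 0.968 = 2047
40+: 2218 * 0.988 + 7644 * 0.456 = 2191 + 3486 = 5677
Giving 1193 / 2047 / 5677.
Scenario B total after 4 periods: 8917
Difference B − A = 8917 − 8346 = 571

571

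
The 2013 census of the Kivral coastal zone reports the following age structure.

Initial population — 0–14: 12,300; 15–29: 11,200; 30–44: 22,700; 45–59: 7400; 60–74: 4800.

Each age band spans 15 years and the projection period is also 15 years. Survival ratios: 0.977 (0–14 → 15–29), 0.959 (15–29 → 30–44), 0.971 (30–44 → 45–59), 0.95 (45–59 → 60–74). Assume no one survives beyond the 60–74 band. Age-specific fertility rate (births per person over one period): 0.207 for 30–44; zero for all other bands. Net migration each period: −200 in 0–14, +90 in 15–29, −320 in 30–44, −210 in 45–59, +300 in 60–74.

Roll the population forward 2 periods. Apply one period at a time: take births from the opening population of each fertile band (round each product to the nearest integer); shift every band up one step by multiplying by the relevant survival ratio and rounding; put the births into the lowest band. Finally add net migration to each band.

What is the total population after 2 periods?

[period 1]
Births: 22700 × 0.207 = 4699
15–29: 12300 × 0.977 = 12017
30–44: 11200 × 0.959 = 10741
45–59: 22700 × 0.971 = 22042
60–74: 7400 × 0.95 = 7030
Net migration: 0–14 − 200 → 4499; 15–29 + 90 → 12107; 30–44 − 320 → 10421; 45–59 − 210 → 21832; 60–74 + 300 → 7330
End of period: [4499, 12107, 10421, 21832, 7330]
[period 2]
Births: 10421 × 0.207 = 2157
15–29: 4499 × 0.977 = 4396
30–44: 12107 × 0.959 = 11611
45–59: 10421 × 0.971 = 10119
60–74: 21832 × 0.95 = 20740
Net migration: 0–14 − 200 → 1957; 15–29 + 90 → 4486; 30–44 − 320 → 11291; 45–59 − 210 → 9909; 60–74 + 300 → 21040
End of period: [1957, 4486, 11291, 9909, 21040]
Total after period 2: 1957 + 4486 + 11291 + 9909 + 21040 = 48683

48683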